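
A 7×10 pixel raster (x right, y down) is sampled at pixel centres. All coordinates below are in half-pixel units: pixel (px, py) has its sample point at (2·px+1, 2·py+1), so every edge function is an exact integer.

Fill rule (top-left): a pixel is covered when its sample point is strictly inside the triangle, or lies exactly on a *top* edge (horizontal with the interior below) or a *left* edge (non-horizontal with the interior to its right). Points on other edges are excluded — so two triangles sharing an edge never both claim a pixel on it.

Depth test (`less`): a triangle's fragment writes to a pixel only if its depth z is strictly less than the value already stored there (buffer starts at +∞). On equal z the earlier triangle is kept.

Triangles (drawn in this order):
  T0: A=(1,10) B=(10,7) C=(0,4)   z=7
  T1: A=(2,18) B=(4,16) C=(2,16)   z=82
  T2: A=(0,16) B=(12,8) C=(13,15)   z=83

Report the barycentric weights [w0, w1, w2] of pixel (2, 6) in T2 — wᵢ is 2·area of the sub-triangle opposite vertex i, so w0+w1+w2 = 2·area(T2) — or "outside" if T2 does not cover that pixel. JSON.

T0:
  2·area = 57  (B↔C swapped to make it positive)
  edge (1, 10)→(0, 4): d=(-1,-6) top-left  bias=+0
  edge (0, 4)→(10, 7): d=(10,3) right/bottom  bias=-1
  edge (10, 7)→(1, 10): d=(-9,3) right/bottom  bias=-1
    (0,2)@(1, 5): e=[5,7,45] → █
    (1,2)@(3, 5): e=[17,1,39] → █
    (2,2)@(5, 5): e=[29,-5,33] → ·
    (0,3)@(1, 7): e=[3,27,27] → █
    (2,3)@(5, 7): e=[27,15,15] → █
    (3,3)@(7, 7): e=[39,9,9] → █
    (4,3)@(9, 7): e=[51,3,3] → █
    (5,3)@(11, 7): e=[63,-3,-3] → ·
    (0,4)@(1, 9): e=[1,47,9] → █
    (2,4)@(5, 9): e=[25,35,-3] → ·
    (3,4)@(7, 9): e=[37,29,-9] → ·
    (4,4)@(9, 9): e=[49,23,-15] → ·
  covered (9 px):
    · · · · · · ·
    · · · · · · ·
    █ █ · · · · ·
    █ █ █ █ █ · ·
    █ █ · · · · ·
    · · · · · · ·
    · · · · · · ·
    · · · · · · ·
    · · · · · · ·
    · · · · · · ·
T1:
  2·area = 4  (B↔C swapped to make it positive)
  edge (2, 18)→(2, 16): d=(0,-2) top-left  bias=+0
  edge (2, 16)→(4, 16): d=(2,0) top-left  bias=+0
  edge (4, 16)→(2, 18): d=(-2,2) right/bottom  bias=-1
    (6,3)@(13, 7): e=[22,-18,0] → ·  [on edge]
    (5,4)@(11, 9): e=[18,-14,0] → ·  [on edge]
    (4,5)@(9, 11): e=[14,-10,0] → ·  [on edge]
    (3,6)@(7, 13): e=[10,-6,0] → ·  [on edge]
    (2,7)@(5, 15): e=[6,-2,0] → ·  [on edge]
    (1,8)@(3, 17): e=[2,2,0] → ·  [on edge]
    (0,9)@(1, 19): e=[-2,6,0] → ·  [on edge]
  covered (0 px):
    · · · · · · ·
    · · · · · · ·
    · · · · · · ·
    · · · · · · ·
    · · · · · · ·
    · · · · · · ·
    · · · · · · ·
    · · · · · · ·
    · · · · · · ·
    · · · · · · ·
T2:
  2·area = 92
  edge (0, 16)→(12, 8): d=(12,-8) top-left  bias=+0
  edge (12, 8)→(13, 15): d=(1,7) right/bottom  bias=-1
  edge (13, 15)→(0, 16): d=(-13,1) right/bottom  bias=-1
    (5,0)@(11, 1): e=[-92,0,184] → ·  [on edge]
    (5,4)@(11, 9): e=[4,8,80] → █
    (6,4)@(13, 9): e=[20,-6,78] → ·
    (4,5)@(9, 11): e=[12,24,56] → █
    (6,5)@(13, 11): e=[44,-4,52] → ·
    (2,6)@(5, 13): e=[4,54,34] → █
    (3,6)@(7, 13): e=[20,40,32] → █
    (6,6)@(13, 13): e=[68,-2,26] → ·
    (1,7)@(3, 15): e=[12,70,10] → █
    (6,7)@(13, 15): e=[92,0,0] → ·  [on edge]
    (1,8)@(3, 17): e=[36,72,-16] → ·
    (2,8)@(5, 17): e=[52,58,-18] → ·
  covered (12 px):
    · · · · · · ·
    · · · · · · ·
    · · · · · · ·
    · · · · · · ·
    · · · · · █ ·
    · · · · █ █ ·
    · · █ █ █ █ ·
    · █ █ █ █ █ ·
    · · · · · · ·
    · · · · · · ·

Answer: [54,34,4]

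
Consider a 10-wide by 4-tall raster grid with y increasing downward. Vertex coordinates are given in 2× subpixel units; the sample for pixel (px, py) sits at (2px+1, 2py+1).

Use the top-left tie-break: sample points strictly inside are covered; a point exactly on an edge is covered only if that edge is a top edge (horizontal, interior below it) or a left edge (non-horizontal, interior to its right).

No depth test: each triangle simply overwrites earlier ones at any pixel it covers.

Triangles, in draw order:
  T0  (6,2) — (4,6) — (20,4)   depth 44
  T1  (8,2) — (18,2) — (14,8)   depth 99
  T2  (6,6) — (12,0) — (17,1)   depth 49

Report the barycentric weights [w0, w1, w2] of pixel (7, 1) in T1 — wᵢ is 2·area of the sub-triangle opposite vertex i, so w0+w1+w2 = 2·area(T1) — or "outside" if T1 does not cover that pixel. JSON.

T0:
  2·area = 60  (B↔C swapped to make it positive)
  edge (6, 2)→(20, 4): d=(14,2) right/bottom  bias=-1
  edge (20, 4)→(4, 6): d=(-16,2) right/bottom  bias=-1
  edge (4, 6)→(6, 2): d=(2,-4) top-left  bias=+0
    (3,1)@(7, 3): e=[12,42,6] → █
    (4,1)@(9, 3): e=[8,38,14] → █
    (5,1)@(11, 3): e=[4,34,22] → █
    (6,1)@(13, 3): e=[0,30,30] → ·  [on edge]
    (2,2)@(5, 5): e=[44,14,2] → █
    (6,2)@(13, 5): e=[28,-2,34] → ·
    (2,3)@(5, 7): e=[72,-18,6] → ·
    (3,3)@(7, 7): e=[68,-22,14] → ·
    (4,3)@(9, 7): e=[64,-26,22] → ·
    (5,3)@(11, 7): e=[60,-30,30] → ·
  covered (7 px):
    · · · · · · · · · ·
    · · · █ █ █ · · · ·
    · · █ █ █ █ · · · ·
    · · · · · · · · · ·
T1:
  2·area = 60
  edge (8, 2)→(18, 2): d=(10,0) top-left  bias=+0
  edge (18, 2)→(14, 8): d=(-4,6) right/bottom  bias=-1
  edge (14, 8)→(8, 2): d=(-6,-6) top-left  bias=+0
    (3,0)@(7, 1): e=[-10,70,0] → ·  [on edge]
    (4,1)@(9, 3): e=[10,50,0] → █  [on edge]
    (5,1)@(11, 3): e=[10,38,12] → █
    (6,1)@(13, 3): e=[10,26,24] → █
    (7,1)@(15, 3): e=[10,14,36] → █
    (8,1)@(17, 3): e=[10,2,48] → █
    (9,1)@(19, 3): e=[10,-10,60] → ·
    (4,2)@(9, 5): e=[30,42,-12] → ·
    (5,2)@(11, 5): e=[30,30,0] → █  [on edge]
    (8,2)@(17, 5): e=[30,-6,36] → ·
    (5,3)@(11, 7): e=[50,22,-12] → ·
    (6,3)@(13, 7): e=[50,10,0] → █  [on edge]
  covered (9 px):
    · · · · · · · · · ·
    · · · · █ █ █ █ █ ·
    · · · · · █ █ █ · ·
    · · · · · · █ · · ·
T2:
  2·area = 36
  edge (6, 6)→(12, 0): d=(6,-6) top-left  bias=+0
  edge (12, 0)→(17, 1): d=(5,1) right/bottom  bias=-1
  edge (17, 1)→(6, 6): d=(-11,5) right/bottom  bias=-1
    (5,0)@(11, 1): e=[0,6,30] → █  [on edge]
    (6,0)@(13, 1): e=[12,4,20] → █
    (7,0)@(15, 1): e=[24,2,10] → █
    (8,0)@(17, 1): e=[36,0,0] → ·  [on edge]
    (4,1)@(9, 3): e=[0,18,18] → █  [on edge]
    (6,1)@(13, 3): e=[24,14,-2] → ·
    (7,1)@(15, 3): e=[36,12,-12] → ·
    (3,2)@(7, 5): e=[0,30,6] → █  [on edge]
    (4,2)@(9, 5): e=[12,28,-4] → ·
    (5,2)@(11, 5): e=[24,26,-14] → ·
    (2,3)@(5, 7): e=[0,42,-6] → ·  [on edge]
    (3,3)@(7, 7): e=[12,40,-16] → ·
  covered (6 px):
    · · · · · █ █ █ · ·
    · · · · █ █ · · · ·
    · · · █ · · · · · ·
    · · · · · · · · · ·

Final: [14,36,10]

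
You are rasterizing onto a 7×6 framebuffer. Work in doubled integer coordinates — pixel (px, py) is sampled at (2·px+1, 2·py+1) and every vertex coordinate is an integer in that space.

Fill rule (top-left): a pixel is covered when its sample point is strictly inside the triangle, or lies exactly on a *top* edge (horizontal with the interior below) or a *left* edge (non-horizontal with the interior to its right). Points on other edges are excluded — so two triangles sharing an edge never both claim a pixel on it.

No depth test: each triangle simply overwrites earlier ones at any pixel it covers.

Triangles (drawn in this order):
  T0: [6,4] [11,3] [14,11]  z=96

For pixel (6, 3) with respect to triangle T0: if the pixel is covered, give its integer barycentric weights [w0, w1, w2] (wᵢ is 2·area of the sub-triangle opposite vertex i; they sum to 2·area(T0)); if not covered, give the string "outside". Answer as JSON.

T0:
  2·area = 43
  edge (6, 4)→(11, 3): d=(5,-1) top-left  bias=+0
  edge (11, 3)→(14, 11): d=(3,8) right/bottom  bias=-1
  edge (14, 11)→(6, 4): d=(-8,-7) top-left  bias=+0
    (5,1)@(11, 3): e=[0,0,43] → ·  [on edge]
    (0,2)@(1, 5): e=[0,86,-43] → ·  [on edge]
    (4,2)@(9, 5): e=[8,22,13] → █
    (5,2)@(11, 5): e=[10,6,27] → █
    (6,2)@(13, 5): e=[12,-10,41] → ·
    (4,3)@(9, 7): e=[18,28,-3] → ·
    (5,3)@(11, 7): e=[20,12,11] → █
    (6,3)@(13, 7): e=[22,-4,25] → ·
    (5,4)@(11, 9): e=[30,18,-5] → ·
    (6,4)@(13, 9): e=[32,2,9] → █
    (6,5)@(13, 11): e=[42,8,-7] → ·
  covered (4 px):
    · · · · · · ·
    · · · · · · ·
    · · · · █ █ ·
    · · · · · █ ·
    · · · · · · █
    · · · · · · ·

Result: "outside"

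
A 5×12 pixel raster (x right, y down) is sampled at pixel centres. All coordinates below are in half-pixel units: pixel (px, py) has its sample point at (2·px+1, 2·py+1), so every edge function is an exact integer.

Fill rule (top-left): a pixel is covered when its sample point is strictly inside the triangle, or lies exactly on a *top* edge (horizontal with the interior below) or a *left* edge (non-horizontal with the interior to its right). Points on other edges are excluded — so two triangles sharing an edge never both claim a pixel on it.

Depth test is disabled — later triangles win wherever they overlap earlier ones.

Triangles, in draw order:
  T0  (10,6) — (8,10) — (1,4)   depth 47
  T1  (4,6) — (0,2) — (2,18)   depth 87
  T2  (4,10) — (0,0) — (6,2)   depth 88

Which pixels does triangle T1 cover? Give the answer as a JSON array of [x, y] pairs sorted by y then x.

T0:
  2·area = 40
  edge (10, 6)→(8, 10): d=(-2,4) right/bottom  bias=-1
  edge (8, 10)→(1, 4): d=(-7,-6) top-left  bias=+0
  edge (1, 4)→(10, 6): d=(9,2) right/bottom  bias=-1
    (1,2)@(3, 5): e=[30,5,5] → X
    (2,2)@(5, 5): e=[22,17,1] → X
    (3,2)@(7, 5): e=[14,29,-3] → .
    (1,3)@(3, 7): e=[26,-9,23] → .
    (2,3)@(5, 7): e=[18,3,19] → X
    (3,3)@(7, 7): e=[10,15,15] → X
    (4,3)@(9, 7): e=[2,27,11] → X
    (2,4)@(5, 9): e=[14,-11,37] → .
    (3,4)@(7, 9): e=[6,1,33] → X
    (4,4)@(9, 9): e=[-2,13,29] → .
    (3,5)@(7, 11): e=[2,-13,51] → .
  covered (6 px):
    . . . . .
    . . . . .
    . X X . .
    . . X X X
    . . . X .
    . . . . .
    . . . . .
    . . . . .
    . . . . .
    . . . . .
    . . . . .
    . . . . .
T1:
  2·area = 56  (B↔C swapped to make it positive)
  edge (4, 6)→(2, 18): d=(-2,12) right/bottom  bias=-1
  edge (2, 18)→(0, 2): d=(-2,-16) top-left  bias=+0
  edge (0, 2)→(4, 6): d=(4,4) right/bottom  bias=-1
    (0,1)@(1, 3): e=[42,14,0] → .  [on edge]
    (0,2)@(1, 5): e=[38,10,8] → X
    (1,2)@(3, 5): e=[14,42,0] → .  [on edge]
    (0,3)@(1, 7): e=[34,6,16] → X
    (1,3)@(3, 7): e=[10,38,8] → X
    (2,3)@(5, 7): e=[-14,70,0] → .  [on edge]
    (0,4)@(1, 9): e=[30,2,24] → X
    (2,4)@(5, 9): e=[-18,66,8] → .
    (3,4)@(7, 9): e=[-42,98,0] → .  [on edge]
    (0,5)@(1, 11): e=[26,-2,32] → .
    (1,5)@(3, 11): e=[2,30,24] → X
    (2,5)@(5, 11): e=[-22,62,16] → .
    (4,5)@(9, 11): e=[-70,126,0] → .  [on edge]
  covered (6 px):
    . . . . .
    . . . . .
    X . . . .
    X X . . .
    X X . . .
    . X . . .
    . . . . .
    . . . . .
    . . . . .
    . . . . .
    . . . . .
    . . . . .
T2:
  2·area = 52
  edge (4, 10)→(0, 0): d=(-4,-10) top-left  bias=+0
  edge (0, 0)→(6, 2): d=(6,2) right/bottom  bias=-1
  edge (6, 2)→(4, 10): d=(-2,8) right/bottom  bias=-1
    (0,0)@(1, 1): e=[6,4,42] → X
    (1,0)@(3, 1): e=[26,0,26] → .  [on edge]
    (0,1)@(1, 3): e=[-2,16,38] → .
    (1,1)@(3, 3): e=[18,12,22] → X
    (2,1)@(5, 3): e=[38,8,6] → X
    (3,1)@(7, 3): e=[58,4,-10] → .
    (4,1)@(9, 3): e=[78,0,-26] → .  [on edge]
    (1,2)@(3, 5): e=[10,24,18] → X
    (3,2)@(7, 5): e=[50,16,-14] → .
    (1,3)@(3, 7): e=[2,36,14] → X
    (2,3)@(5, 7): e=[22,32,-2] → .
    (1,4)@(3, 9): e=[-6,48,10] → .
  covered (6 px):
    X . . . .
    . X X . .
    . X X . .
    . X . . .
    . . . . .
    . . . . .
    . . . . .
    . . . . .
    . . . . .
    . . . . .
    . . . . .
    . . . . .

Answer: [[0,2],[0,3],[1,3],[0,4],[1,4],[1,5]]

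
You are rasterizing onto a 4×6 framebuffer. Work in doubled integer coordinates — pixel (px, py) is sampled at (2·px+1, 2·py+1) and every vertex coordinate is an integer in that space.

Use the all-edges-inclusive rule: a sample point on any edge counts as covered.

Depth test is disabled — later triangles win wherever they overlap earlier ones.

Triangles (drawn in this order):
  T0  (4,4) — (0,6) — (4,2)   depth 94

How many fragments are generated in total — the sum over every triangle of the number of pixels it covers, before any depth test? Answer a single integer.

T0:
  2·area = 8
  edge (4, 4)→(0, 6): d=(-4,2) inclusive
  edge (0, 6)→(4, 2): d=(4,-4) inclusive
  edge (4, 2)→(4, 4): d=(0,2) inclusive
    (2,0)@(5, 1): e=[10,0,-2] → ·  [on edge]
    (1,1)@(3, 3): e=[6,0,2] → █  [on edge]
    (2,1)@(5, 3): e=[2,8,-2] → ·
    (0,2)@(1, 5): e=[2,0,6] → █  [on edge]
    (1,2)@(3, 5): e=[-2,8,2] → ·
    (0,3)@(1, 7): e=[-6,8,6] → ·
  covered (2 px):
    · · · ·
    · █ · ·
    █ · · ·
    · · · ·
    · · · ·
    · · · ·

Answer: 2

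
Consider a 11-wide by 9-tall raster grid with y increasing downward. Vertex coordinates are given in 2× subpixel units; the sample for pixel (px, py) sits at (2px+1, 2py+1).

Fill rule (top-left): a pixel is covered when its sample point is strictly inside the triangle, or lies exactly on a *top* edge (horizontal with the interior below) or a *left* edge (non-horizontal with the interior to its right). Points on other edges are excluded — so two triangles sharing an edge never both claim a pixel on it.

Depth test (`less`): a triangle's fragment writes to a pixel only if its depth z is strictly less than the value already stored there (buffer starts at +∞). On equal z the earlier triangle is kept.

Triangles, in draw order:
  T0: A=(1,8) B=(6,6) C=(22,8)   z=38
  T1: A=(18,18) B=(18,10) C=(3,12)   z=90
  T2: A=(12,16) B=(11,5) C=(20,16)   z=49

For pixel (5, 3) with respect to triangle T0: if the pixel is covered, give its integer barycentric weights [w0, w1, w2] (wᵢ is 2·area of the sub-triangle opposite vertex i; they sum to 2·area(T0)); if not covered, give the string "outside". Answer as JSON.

T0:
  2·area = 42
  edge (1, 8)→(6, 6): d=(5,-2) top-left  bias=+0
  edge (6, 6)→(22, 8): d=(16,2) right/bottom  bias=-1
  edge (22, 8)→(1, 8): d=(-21,0) right/bottom  bias=-1
    (2,3)@(5, 7): e=[3,18,21] → #
    (3,3)@(7, 7): e=[7,14,21] → #
    (4,3)@(9, 7): e=[11,10,21] → #
    (5,3)@(11, 7): e=[15,6,21] → #
    (6,3)@(13, 7): e=[19,2,21] → #
    (7,3)@(15, 7): e=[23,-2,21] → ·
    (2,4)@(5, 9): e=[13,50,-21] → ·
    (3,4)@(7, 9): e=[17,46,-21] → ·
    (4,4)@(9, 9): e=[21,42,-21] → ·
    (5,4)@(11, 9): e=[25,38,-21] → ·
    (6,4)@(13, 9): e=[29,34,-21] → ·
  covered (5 px):
    · · · · · · · · · · ·
    · · · · · · · · · · ·
    · · · · · · · · · · ·
    · · # # # # # · · · ·
    · · · · · · · · · · ·
    · · · · · · · · · · ·
    · · · · · · · · · · ·
    · · · · · · · · · · ·
    · · · · · · · · · · ·
T1:
  2·area = 120  (B↔C swapped to make it positive)
  edge (18, 18)→(3, 12): d=(-15,-6) top-left  bias=+0
  edge (3, 12)→(18, 10): d=(15,-2) top-left  bias=+0
  edge (18, 10)→(18, 18): d=(0,8) right/bottom  bias=-1
    (5,5)@(11, 11): e=[63,1,56] → #
    (6,5)@(13, 11): e=[75,5,40] → #
    (7,5)@(15, 11): e=[87,9,24] → #
    (8,5)@(17, 11): e=[99,13,8] → #
    (9,5)@(19, 11): e=[111,17,-8] → ·
    (3,6)@(7, 13): e=[9,23,88] → #
    (4,6)@(9, 13): e=[21,27,72] → #
    (9,6)@(19, 13): e=[81,47,-8] → ·
    (3,7)@(7, 15): e=[-21,53,88] → ·
    (4,7)@(9, 15): e=[-9,57,72] → ·
    (5,7)@(11, 15): e=[3,61,56] → #
    (9,7)@(19, 15): e=[51,77,-8] → ·
  covered (15 px):
    · · · · · · · · · · ·
    · · · · · · · · · · ·
    · · · · · · · · · · ·
    · · · · · · · · · · ·
    · · · · · · · · · · ·
    · · · · · # # # # · ·
    · · · # # # # # # · ·
    · · · · · # # # # · ·
    · · · · · · · · # · ·
T2:
  2·area = 88
  edge (12, 16)→(11, 5): d=(-1,-11) top-left  bias=+0
  edge (11, 5)→(20, 16): d=(9,11) right/bottom  bias=-1
  edge (20, 16)→(12, 16): d=(-8,0) right/bottom  bias=-1
    (5,2)@(11, 5): e=[0,0,88] → ·  [on edge]
    (6,4)@(13, 9): e=[18,14,56] → #
    (7,4)@(15, 9): e=[40,-8,56] → ·
    (6,5)@(13, 11): e=[16,32,40] → #
    (7,5)@(15, 11): e=[38,10,40] → #
    (8,5)@(17, 11): e=[60,-12,40] → ·
    (6,6)@(13, 13): e=[14,50,24] → #
    (8,6)@(17, 13): e=[58,6,24] → #
    (9,6)@(19, 13): e=[80,-16,24] → ·
    (6,7)@(13, 15): e=[12,68,8] → #
    (9,7)@(19, 15): e=[78,2,8] → #
    (10,7)@(21, 15): e=[100,-20,8] → ·
  covered (10 px):
    · · · · · · · · · · ·
    · · · · · · · · · · ·
    · · · · · · · · · · ·
    · · · · · · · · · · ·
    · · · · · · # · · · ·
    · · · · · · # # · · ·
    · · · · · · # # # · ·
    · · · · · · # # # # ·
    · · · · · · · · · · ·

Answer: [6,21,15]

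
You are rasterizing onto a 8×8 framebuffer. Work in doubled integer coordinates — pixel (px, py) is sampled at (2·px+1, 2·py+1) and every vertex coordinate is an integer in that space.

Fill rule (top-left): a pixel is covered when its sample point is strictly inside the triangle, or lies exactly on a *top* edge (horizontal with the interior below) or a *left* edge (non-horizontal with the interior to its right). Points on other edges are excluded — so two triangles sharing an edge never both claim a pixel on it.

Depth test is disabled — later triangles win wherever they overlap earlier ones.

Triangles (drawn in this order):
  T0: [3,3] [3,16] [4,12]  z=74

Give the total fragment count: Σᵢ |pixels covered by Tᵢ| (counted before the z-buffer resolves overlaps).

T0:
  2·area = 13  (B↔C swapped to make it positive)
  edge (3, 3)→(4, 12): d=(1,9) right/bottom  bias=-1
  edge (4, 12)→(3, 16): d=(-1,4) right/bottom  bias=-1
  edge (3, 16)→(3, 3): d=(0,-13) top-left  bias=+0
    (1,0)@(3, 1): e=[-2,15,0] → ·  [on edge]
    (1,1)@(3, 3): e=[0,13,0] → ·  [on edge]
    (1,2)@(3, 5): e=[2,11,0] → █  [on edge]
    (2,2)@(5, 5): e=[-16,3,26] → ·
    (1,3)@(3, 7): e=[4,9,0] → █  [on edge]
    (2,3)@(5, 7): e=[-14,1,26] → ·
    (1,4)@(3, 9): e=[6,7,0] → █  [on edge]
    (2,4)@(5, 9): e=[-12,-1,26] → ·
    (1,5)@(3, 11): e=[8,5,0] → █  [on edge]
    (2,5)@(5, 11): e=[-10,-3,26] → ·
    (1,6)@(3, 13): e=[10,3,0] → █  [on edge]
    (2,6)@(5, 13): e=[-8,-5,26] → ·
    (1,7)@(3, 15): e=[12,1,0] → █  [on edge]
  covered (6 px):
    · · · · · · · ·
    · · · · · · · ·
    · █ · · · · · ·
    · █ · · · · · ·
    · █ · · · · · ·
    · █ · · · · · ·
    · █ · · · · · ·
    · █ · · · · · ·

Final: 6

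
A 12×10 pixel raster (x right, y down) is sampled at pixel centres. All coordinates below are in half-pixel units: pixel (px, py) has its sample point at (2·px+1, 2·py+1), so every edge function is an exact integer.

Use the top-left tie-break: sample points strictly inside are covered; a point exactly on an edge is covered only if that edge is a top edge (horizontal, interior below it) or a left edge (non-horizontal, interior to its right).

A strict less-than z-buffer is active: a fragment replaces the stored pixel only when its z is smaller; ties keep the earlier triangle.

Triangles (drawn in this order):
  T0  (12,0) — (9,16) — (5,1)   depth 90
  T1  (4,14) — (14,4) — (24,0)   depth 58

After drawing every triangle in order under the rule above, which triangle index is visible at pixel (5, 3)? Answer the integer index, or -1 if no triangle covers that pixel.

T0:
  2·area = 109
  edge (12, 0)→(9, 16): d=(-3,16) right/bottom  bias=-1
  edge (9, 16)→(5, 1): d=(-4,-15) top-left  bias=+0
  edge (5, 1)→(12, 0): d=(7,-1) top-left  bias=+0
    (2,0)@(5, 1): e=[109,0,0] → █  [on edge]
    (3,0)@(7, 1): e=[77,30,2] → █
    (4,0)@(9, 1): e=[45,60,4] → █
    (5,0)@(11, 1): e=[13,90,6] → █
    (6,0)@(13, 1): e=[-19,120,8] → ·
    (2,1)@(5, 3): e=[103,-8,14] → ·
    (3,1)@(7, 3): e=[71,22,16] → █
    (6,1)@(13, 3): e=[-25,112,22] → ·
    (3,2)@(7, 5): e=[65,14,30] → █
    (6,2)@(13, 5): e=[-31,104,36] → ·
    (3,3)@(7, 7): e=[59,6,44] → █
    (5,3)@(11, 7): e=[-5,66,48] → ·
  covered (16 px):
    · · █ █ █ █ · · · · · ·
    · · · █ █ █ · · · · · ·
    · · · █ █ █ · · · · · ·
    · · · █ █ · · · · · · ·
    · · · · █ · · · · · · ·
    · · · · █ · · · · · · ·
    · · · · █ · · · · · · ·
    · · · · █ · · · · · · ·
    · · · · · · · · · · · ·
    · · · · · · · · · · · ·
T1:
  2·area = 60
  edge (4, 14)→(14, 4): d=(10,-10) top-left  bias=+0
  edge (14, 4)→(24, 0): d=(10,-4) top-left  bias=+0
  edge (24, 0)→(4, 14): d=(-20,14) right/bottom  bias=-1
    (8,0)@(17, 1): e=[0,-18,78] → ·  [on edge]
    (7,1)@(15, 3): e=[0,-6,66] → ·  [on edge]
    (8,1)@(17, 3): e=[20,2,38] → █
    (9,1)@(19, 3): e=[40,10,10] → █
    (10,1)@(21, 3): e=[60,18,-18] → ·
    (6,2)@(13, 5): e=[0,6,54] → █  [on edge]
    (7,2)@(15, 5): e=[20,14,26] → █
    (8,2)@(17, 5): e=[40,22,-2] → ·
    (9,2)@(19, 5): e=[60,30,-30] → ·
    (5,3)@(11, 7): e=[0,18,42] → █  [on edge]
    (7,3)@(15, 7): e=[40,34,-14] → ·
    (4,4)@(9, 9): e=[0,30,30] → █  [on edge]
    (3,5)@(7, 11): e=[0,42,18] → █  [on edge]
    (2,6)@(5, 13): e=[0,54,6] → █  [on edge]
    (1,7)@(3, 15): e=[0,66,-6] → ·  [on edge]
    (0,8)@(1, 17): e=[0,78,-18] → ·  [on edge]
  covered (10 px):
    · · · · · · · · · · · ·
    · · · · · · · · █ █ · ·
    · · · · · · █ █ · · · ·
    · · · · · █ █ · · · · ·
    · · · · █ █ · · · · · ·
    · · · █ · · · · · · · ·
    · · █ · · · · · · · · ·
    · · · · · · · · · · · ·
    · · · · · · · · · · · ·
    · · · · · · · · · · · ·

Z-buffer (winner per pixel, '.' = empty):
  . . 0 0 0 0 . . . . . .
  . . . 0 0 0 . . 1 1 . .
  . . . 0 0 0 1 1 . . . .
  . . . 0 0 1 1 . . . . .
  . . . . 1 1 . . . . . .
  . . . 1 0 . . . . . . .
  . . 1 . 0 . . . . . . .
  . . . . 0 . . . . . . .
  . . . . . . . . . . . .
  . . . . . . . . . . . .

Result: 1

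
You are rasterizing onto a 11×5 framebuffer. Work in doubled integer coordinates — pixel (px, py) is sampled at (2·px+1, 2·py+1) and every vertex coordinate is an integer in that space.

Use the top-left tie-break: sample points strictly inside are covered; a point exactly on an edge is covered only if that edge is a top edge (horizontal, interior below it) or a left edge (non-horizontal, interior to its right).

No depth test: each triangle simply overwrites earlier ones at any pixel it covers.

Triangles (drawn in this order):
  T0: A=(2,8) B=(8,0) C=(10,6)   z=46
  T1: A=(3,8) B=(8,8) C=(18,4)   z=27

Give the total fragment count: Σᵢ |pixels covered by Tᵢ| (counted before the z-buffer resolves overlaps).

T0:
  2·area = 52
  edge (2, 8)→(8, 0): d=(6,-8) top-left  bias=+0
  edge (8, 0)→(10, 6): d=(2,6) right/bottom  bias=-1
  edge (10, 6)→(2, 8): d=(-8,2) right/bottom  bias=-1
    (3,1)@(7, 3): e=[10,12,30] → █
    (4,1)@(9, 3): e=[26,0,26] → ·  [on edge]
    (2,2)@(5, 5): e=[6,28,18] → █
    (4,2)@(9, 5): e=[38,4,10] → █
    (5,2)@(11, 5): e=[54,-8,6] → ·
    (1,3)@(3, 7): e=[2,44,6] → █
    (3,3)@(7, 7): e=[34,20,-2] → ·
    (4,3)@(9, 7): e=[50,8,-6] → ·
    (1,4)@(3, 9): e=[14,48,-10] → ·
    (2,4)@(5, 9): e=[30,36,-14] → ·
    (5,4)@(11, 9): e=[78,0,-26] → ·  [on edge]
  covered (6 px):
    · · · · · · · · · · ·
    · · · █ · · · · · · ·
    · · █ █ █ · · · · · ·
    · █ █ · · · · · · · ·
    · · · · · · · · · · ·
T1:
  2·area = 20  (B↔C swapped to make it positive)
  edge (3, 8)→(18, 4): d=(15,-4) top-left  bias=+0
  edge (18, 4)→(8, 8): d=(-10,4) right/bottom  bias=-1
  edge (8, 8)→(3, 8): d=(-5,0) right/bottom  bias=-1
    (7,2)@(15, 5): e=[3,2,15] → █
    (8,2)@(17, 5): e=[11,-6,15] → ·
    (3,3)@(7, 7): e=[1,14,5] → █
    (4,3)@(9, 7): e=[9,6,5] → █
    (5,3)@(11, 7): e=[17,-2,5] → ·
    (7,3)@(15, 7): e=[33,-18,5] → ·
    (3,4)@(7, 9): e=[31,-6,-5] → ·
    (4,4)@(9, 9): e=[39,-14,-5] → ·
  covered (3 px):
    · · · · · · · · · · ·
    · · · · · · · · · · ·
    · · · · · · · █ · · ·
    · · · █ █ · · · · · ·
    · · · · · · · · · · ·

Final: 9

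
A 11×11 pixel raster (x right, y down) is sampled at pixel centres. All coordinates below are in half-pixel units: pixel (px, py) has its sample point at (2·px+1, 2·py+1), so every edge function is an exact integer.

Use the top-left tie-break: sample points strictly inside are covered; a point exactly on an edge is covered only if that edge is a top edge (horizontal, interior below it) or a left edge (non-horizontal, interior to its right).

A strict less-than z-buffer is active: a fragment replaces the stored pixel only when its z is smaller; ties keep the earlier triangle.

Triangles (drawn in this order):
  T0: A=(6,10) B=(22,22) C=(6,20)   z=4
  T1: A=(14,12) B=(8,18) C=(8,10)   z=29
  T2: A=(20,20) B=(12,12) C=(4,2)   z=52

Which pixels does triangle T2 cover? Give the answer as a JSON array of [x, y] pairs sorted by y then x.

T0:
  2·area = 160
  edge (6, 10)→(22, 22): d=(16,12) right/bottom  bias=-1
  edge (22, 22)→(6, 20): d=(-16,-2) top-left  bias=+0
  edge (6, 20)→(6, 10): d=(0,-10) top-left  bias=+0
    (3,5)@(7, 11): e=[4,146,10] → X
    (4,5)@(9, 11): e=[-20,150,30] → .
    (3,6)@(7, 13): e=[36,114,10] → X
    (4,6)@(9, 13): e=[12,118,30] → X
    (5,6)@(11, 13): e=[-12,122,50] → .
    (3,7)@(7, 15): e=[68,82,10] → X
    (5,7)@(11, 15): e=[20,90,50] → X
    (6,7)@(13, 15): e=[-4,94,70] → .
    (3,8)@(7, 17): e=[100,50,10] → X
    (6,8)@(13, 17): e=[28,62,70] → X
    (7,8)@(15, 17): e=[4,66,90] → X
    (8,8)@(17, 17): e=[-20,70,110] → .
  covered (20 px):
    . . . . . . . . . . .
    . . . . . . . . . . .
    . . . . . . . . . . .
    . . . . . . . . . . .
    . . . . . . . . . . .
    . . . X . . . . . . .
    . . . X X . . . . . .
    . . . X X X . . . . .
    . . . X X X X X . . .
    . . . X X X X X X . .
    . . . . . . . X X X .
T1:
  2·area = 48
  edge (14, 12)→(8, 18): d=(-6,6) right/bottom  bias=-1
  edge (8, 18)→(8, 10): d=(0,-8) top-left  bias=+0
  edge (8, 10)→(14, 12): d=(6,2) right/bottom  bias=-1
    (10,2)@(21, 5): e=[0,104,-56] → .  [on edge]
    (9,3)@(19, 7): e=[0,88,-40] → .  [on edge]
    (2,4)@(5, 9): e=[72,-24,0] → .  [on edge]
    (8,4)@(17, 9): e=[0,72,-24] → .  [on edge]
    (4,5)@(9, 11): e=[36,8,4] → X
    (5,5)@(11, 11): e=[24,24,0] → .  [on edge]
    (7,5)@(15, 11): e=[0,56,-8] → .  [on edge]
    (4,6)@(9, 13): e=[24,8,16] → X
    (5,6)@(11, 13): e=[12,24,12] → X
    (6,6)@(13, 13): e=[0,40,8] → .  [on edge]
    (8,6)@(17, 13): e=[-24,72,0] → .  [on edge]
    (4,7)@(9, 15): e=[12,8,28] → X
    (5,7)@(11, 15): e=[0,24,24] → .  [on edge]
    (4,8)@(9, 17): e=[0,8,40] → .  [on edge]
    (3,9)@(7, 19): e=[0,-8,56] → .  [on edge]
    (2,10)@(5, 21): e=[0,-24,72] → .  [on edge]
  covered (4 px):
    . . . . . . . . . . .
    . . . . . . . . . . .
    . . . . . . . . . . .
    . . . . . . . . . . .
    . . . . . . . . . . .
    . . . . X . . . . . .
    . . . . X X . . . . .
    . . . . X . . . . . .
    . . . . . . . . . . .
    . . . . . . . . . . .
    . . . . . . . . . . .
T2:
  2·area = 16
  edge (20, 20)→(12, 12): d=(-8,-8) top-left  bias=+0
  edge (12, 12)→(4, 2): d=(-8,-10) top-left  bias=+0
  edge (4, 2)→(20, 20): d=(16,18) right/bottom  bias=-1
    (0,0)@(1, 1): e=[0,-22,38] → .  [on edge]
    (1,1)@(3, 3): e=[0,-18,34] → .  [on edge]
    (2,2)@(5, 5): e=[0,-14,30] → .  [on edge]
    (3,3)@(7, 7): e=[0,-10,26] → .  [on edge]
    (4,4)@(9, 9): e=[0,-6,22] → .  [on edge]
    (5,5)@(11, 11): e=[0,-2,18] → .  [on edge]
    (6,6)@(13, 13): e=[0,2,14] → X  [on edge]
    (7,6)@(15, 13): e=[16,22,-22] → .
    (6,7)@(13, 15): e=[-16,-14,46] → .
    (7,7)@(15, 15): e=[0,6,10] → X  [on edge]
    (8,7)@(17, 15): e=[16,26,-26] → .
    (7,8)@(15, 17): e=[-16,-10,42] → .
    (8,8)@(17, 17): e=[0,10,6] → X  [on edge]
    (9,9)@(19, 19): e=[0,14,2] → X  [on edge]
    (10,10)@(21, 21): e=[0,18,-2] → .  [on edge]
  covered (4 px):
    . . . . . . . . . . .
    . . . . . . . . . . .
    . . . . . . . . . . .
    . . . . . . . . . . .
    . . . . . . . . . . .
    . . . . . . . . . . .
    . . . . . . X . . . .
    . . . . . . . X . . .
    . . . . . . . . X . .
    . . . . . . . . . X .
    . . . . . . . . . . .

Answer: [[6,6],[7,7],[8,8],[9,9]]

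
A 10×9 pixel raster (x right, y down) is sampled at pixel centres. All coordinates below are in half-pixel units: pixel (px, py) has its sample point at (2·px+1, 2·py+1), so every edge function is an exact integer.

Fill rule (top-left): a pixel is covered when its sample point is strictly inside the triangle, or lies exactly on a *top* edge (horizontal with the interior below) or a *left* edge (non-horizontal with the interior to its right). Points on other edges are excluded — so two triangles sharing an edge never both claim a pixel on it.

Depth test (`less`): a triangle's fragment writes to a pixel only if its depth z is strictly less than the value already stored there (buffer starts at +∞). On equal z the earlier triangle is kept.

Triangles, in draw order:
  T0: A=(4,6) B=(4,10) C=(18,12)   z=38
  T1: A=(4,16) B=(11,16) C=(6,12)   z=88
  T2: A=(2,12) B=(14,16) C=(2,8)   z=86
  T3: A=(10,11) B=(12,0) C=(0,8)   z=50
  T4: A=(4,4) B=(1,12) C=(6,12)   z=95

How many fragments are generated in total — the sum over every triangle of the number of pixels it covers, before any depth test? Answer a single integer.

T0:
  2·area = 56  (B↔C swapped to make it positive)
  edge (4, 6)→(18, 12): d=(14,6) right/bottom  bias=-1
  edge (18, 12)→(4, 10): d=(-14,-2) top-left  bias=+0
  edge (4, 10)→(4, 6): d=(0,-4) top-left  bias=+0
    (2,3)@(5, 7): e=[8,44,4] → X
    (3,3)@(7, 7): e=[-4,48,12] → .
    (2,4)@(5, 9): e=[36,16,4] → X
    (3,4)@(7, 9): e=[24,20,12] → X
    (4,4)@(9, 9): e=[12,24,20] → X
    (5,4)@(11, 9): e=[0,28,28] → .  [on edge]
    (2,5)@(5, 11): e=[64,-12,4] → .
    (3,5)@(7, 11): e=[52,-8,12] → .
    (4,5)@(9, 11): e=[40,-4,20] → .
    (5,5)@(11, 11): e=[28,0,28] → X  [on edge]
    (6,5)@(13, 11): e=[16,4,36] → X
    (7,5)@(15, 11): e=[4,8,44] → X
  covered (7 px):
    . . . . . . . . . .
    . . . . . . . . . .
    . . . . . . . . . .
    . . X . . . . . . .
    . . X X X . . . . .
    . . . . . X X X . .
    . . . . . . . . . .
    . . . . . . . . . .
    . . . . . . . . . .
T1:
  2·area = 28  (B↔C swapped to make it positive)
  edge (4, 16)→(6, 12): d=(2,-4) top-left  bias=+0
  edge (6, 12)→(11, 16): d=(5,4) right/bottom  bias=-1
  edge (11, 16)→(4, 16): d=(-7,0) right/bottom  bias=-1
    (3,6)@(7, 13): e=[6,1,21] → X
    (4,6)@(9, 13): e=[14,-7,21] → .
    (2,7)@(5, 15): e=[2,19,7] → X
    (4,7)@(9, 15): e=[18,3,7] → X
    (5,7)@(11, 15): e=[26,-5,7] → .
    (2,8)@(5, 17): e=[6,29,-7] → .
    (3,8)@(7, 17): e=[14,21,-7] → .
    (4,8)@(9, 17): e=[22,13,-7] → .
  covered (4 px):
    . . . . . . . . . .
    . . . . . . . . . .
    . . . . . . . . . .
    . . . . . . . . . .
    . . . . . . . . . .
    . . . . . . . . . .
    . . . X . . . . . .
    . . X X X . . . . .
    . . . . . . . . . .
T2:
  2·area = 48  (B↔C swapped to make it positive)
  edge (2, 12)→(2, 8): d=(0,-4) top-left  bias=+0
  edge (2, 8)→(14, 16): d=(12,8) right/bottom  bias=-1
  edge (14, 16)→(2, 12): d=(-12,-4) top-left  bias=+0
    (1,4)@(3, 9): e=[4,4,40] → X
    (2,4)@(5, 9): e=[12,-12,48] → .
    (1,5)@(3, 11): e=[4,28,16] → X
    (2,5)@(5, 11): e=[12,12,24] → X
    (3,5)@(7, 11): e=[20,-4,32] → .
    (1,6)@(3, 13): e=[4,52,-8] → .
    (2,6)@(5, 13): e=[12,36,0] → X  [on edge]
    (3,6)@(7, 13): e=[20,20,8] → X
    (4,6)@(9, 13): e=[28,4,16] → X
    (5,6)@(11, 13): e=[36,-12,24] → .
    (2,7)@(5, 15): e=[12,60,-24] → .
    (3,7)@(7, 15): e=[20,44,-16] → .
    (5,7)@(11, 15): e=[36,12,0] → X  [on edge]
    (8,8)@(17, 17): e=[60,-12,0] → .  [on edge]
  covered (7 px):
    . . . . . . . . . .
    . . . . . . . . . .
    . . . . . . . . . .
    . . . . . . . . . .
    . X . . . . . . . .
    . X X . . . . . . .
    . . X X X . . . . .
    . . . . . X . . . .
    . . . . . . . . . .
T3:
  2·area = 116  (B↔C swapped to make it positive)
  edge (10, 11)→(0, 8): d=(-10,-3) top-left  bias=+0
  edge (0, 8)→(12, 0): d=(12,-8) top-left  bias=+0
  edge (12, 0)→(10, 11): d=(-2,11) right/bottom  bias=-1
    (5,0)@(11, 1): e=[103,4,9] → X
    (6,0)@(13, 1): e=[109,20,-13] → .
    (4,1)@(9, 3): e=[77,12,27] → X
    (6,1)@(13, 3): e=[89,44,-17] → .
    (2,2)@(5, 5): e=[45,4,67] → X
    (3,2)@(7, 5): e=[51,20,45] → X
    (6,2)@(13, 5): e=[69,68,-21] → .
    (1,3)@(3, 7): e=[19,12,85] → X
    (5,3)@(11, 7): e=[43,76,-3] → .
    (1,4)@(3, 9): e=[-1,36,81] → .
    (2,4)@(5, 9): e=[5,52,59] → X
    (5,4)@(11, 9): e=[23,100,-7] → .
  covered (14 px):
    . . . . . X . . . .
    . . . . X X . . . .
    . . X X X X . . . .
    . X X X X . . . . .
    . . X X X . . . . .
    . . . . . . . . . .
    . . . . . . . . . .
    . . . . . . . . . .
    . . . . . . . . . .
T4:
  2·area = 40  (B↔C swapped to make it positive)
  edge (4, 4)→(6, 12): d=(2,8) right/bottom  bias=-1
  edge (6, 12)→(1, 12): d=(-5,0) right/bottom  bias=-1
  edge (1, 12)→(4, 4): d=(3,-8) top-left  bias=+0
    (1,3)@(3, 7): e=[14,25,1] → X
    (2,3)@(5, 7): e=[-2,25,17] → .
    (1,4)@(3, 9): e=[18,15,7] → X
    (2,4)@(5, 9): e=[2,15,23] → X
    (3,4)@(7, 9): e=[-14,15,39] → .
    (1,5)@(3, 11): e=[22,5,13] → X
    (3,5)@(7, 11): e=[-10,5,45] → .
    (1,6)@(3, 13): e=[26,-5,19] → .
    (2,6)@(5, 13): e=[10,-5,35] → .
  covered (5 px):
    . . . . . . . . . .
    . . . . . . . . . .
    . . . . . . . . . .
    . X . . . . . . . .
    . X X . . . . . . .
    . X X . . . . . . .
    . . . . . . . . . .
    . . . . . . . . . .
    . . . . . . . . . .

Answer: 37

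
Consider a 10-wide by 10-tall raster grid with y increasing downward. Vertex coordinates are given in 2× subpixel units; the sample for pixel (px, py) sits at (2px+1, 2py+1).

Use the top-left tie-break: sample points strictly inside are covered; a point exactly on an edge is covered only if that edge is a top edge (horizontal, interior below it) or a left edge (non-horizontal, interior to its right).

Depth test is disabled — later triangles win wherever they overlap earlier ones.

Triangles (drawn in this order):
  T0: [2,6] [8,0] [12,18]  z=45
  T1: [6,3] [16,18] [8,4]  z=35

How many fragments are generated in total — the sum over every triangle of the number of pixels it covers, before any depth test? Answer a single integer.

T0:
  2·area = 132
  edge (2, 6)→(8, 0): d=(6,-6) top-left  bias=+0
  edge (8, 0)→(12, 18): d=(4,18) right/bottom  bias=-1
  edge (12, 18)→(2, 6): d=(-10,-12) top-left  bias=+0
    (3,0)@(7, 1): e=[0,22,110] → #  [on edge]
    (4,0)@(9, 1): e=[12,-14,134] → ·
    (2,1)@(5, 3): e=[0,66,66] → #  [on edge]
    (4,1)@(9, 3): e=[24,-6,114] → ·
    (1,2)@(3, 5): e=[0,110,22] → #  [on edge]
    (4,2)@(9, 5): e=[36,2,94] → #
    (5,2)@(11, 5): e=[48,-34,118] → ·
    (0,3)@(1, 7): e=[0,154,-22] → ·  [on edge]
    (1,3)@(3, 7): e=[12,118,2] → #
    (5,3)@(11, 7): e=[60,-26,98] → ·
    (1,4)@(3, 9): e=[24,126,-18] → ·
    (2,4)@(5, 9): e=[36,90,6] → #
  covered (18 px):
    · · · # · · · · · ·
    · · # # · · · · · ·
    · # # # # · · · · ·
    · # # # # · · · · ·
    · · # # # · · · · ·
    · · · # # · · · · ·
    · · · · # · · · · ·
    · · · · · # · · · ·
    · · · · · · · · · ·
    · · · · · · · · · ·
T1:
  2·area = 20  (B↔C swapped to make it positive)
  edge (6, 3)→(8, 4): d=(2,1) right/bottom  bias=-1
  edge (8, 4)→(16, 18): d=(8,14) right/bottom  bias=-1
  edge (16, 18)→(6, 3): d=(-10,-15) top-left  bias=+0
    (4,3)@(9, 7): e=[5,10,5] → #
    (5,3)@(11, 7): e=[3,-18,35] → ·
    (4,4)@(9, 9): e=[9,26,-15] → ·
    (6,6)@(13, 13): e=[13,2,5] → #
    (7,6)@(15, 13): e=[11,-26,35] → ·
    (6,7)@(13, 15): e=[17,18,-15] → ·
  covered (2 px):
    · · · · · · · · · ·
    · · · · · · · · · ·
    · · · · · · · · · ·
    · · · · # · · · · ·
    · · · · · · · · · ·
    · · · · · · · · · ·
    · · · · · · # · · ·
    · · · · · · · · · ·
    · · · · · · · · · ·
    · · · · · · · · · ·

Answer: 20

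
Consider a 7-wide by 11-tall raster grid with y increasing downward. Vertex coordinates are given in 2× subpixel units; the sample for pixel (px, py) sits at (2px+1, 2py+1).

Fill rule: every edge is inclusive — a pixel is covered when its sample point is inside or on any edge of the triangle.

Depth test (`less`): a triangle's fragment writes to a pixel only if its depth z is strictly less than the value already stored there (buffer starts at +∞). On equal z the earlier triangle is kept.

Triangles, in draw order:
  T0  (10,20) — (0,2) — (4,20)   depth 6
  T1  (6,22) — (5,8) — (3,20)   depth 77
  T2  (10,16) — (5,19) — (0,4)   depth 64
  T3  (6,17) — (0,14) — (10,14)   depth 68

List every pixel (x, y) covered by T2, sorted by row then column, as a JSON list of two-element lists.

T0:
  2·area = 108  (B↔C swapped to make it positive)
  edge (10, 20)→(4, 20): d=(-6,0) inclusive
  edge (4, 20)→(0, 2): d=(-4,-18) inclusive
  edge (0, 2)→(10, 20): d=(10,18) inclusive
    (0,2)@(1, 5): e=[90,6,12] → X
    (1,2)@(3, 5): e=[90,42,-24] → .
    (0,3)@(1, 7): e=[78,-2,32] → .
    (1,4)@(3, 9): e=[66,26,16] → X
    (2,4)@(5, 9): e=[66,62,-20] → .
    (1,5)@(3, 11): e=[54,18,36] → X
    (2,5)@(5, 11): e=[54,54,0] → X  [on edge]
    (3,5)@(7, 11): e=[54,90,-36] → .
    (1,6)@(3, 13): e=[42,10,56] → X
    (3,6)@(7, 13): e=[42,82,-16] → .
    (1,7)@(3, 15): e=[30,2,76] → X
    (3,7)@(7, 15): e=[30,74,4] → X
  covered (14 px):
    . . . . . . .
    . . . . . . .
    X . . . . . .
    . . . . . . .
    . X . . . . .
    . X X . . . .
    . X X . . . .
    . X X X . . .
    . . X X . . .
    . . X X X . .
    . . . . . . .
T1:
  2·area = 40  (B↔C swapped to make it positive)
  edge (6, 22)→(3, 20): d=(-3,-2) inclusive
  edge (3, 20)→(5, 8): d=(2,-12) inclusive
  edge (5, 8)→(6, 22): d=(1,14) inclusive
    (2,4)@(5, 9): e=[37,2,1] → X
    (3,4)@(7, 9): e=[41,26,-27] → .
    (2,5)@(5, 11): e=[31,6,3] → X
    (3,5)@(7, 11): e=[35,30,-25] → .
    (2,6)@(5, 13): e=[25,10,5] → X
    (3,6)@(7, 13): e=[29,34,-23] → .
    (2,7)@(5, 15): e=[19,14,7] → X
    (3,7)@(7, 15): e=[23,38,-21] → .
    (2,8)@(5, 17): e=[13,18,9] → X
    (3,8)@(7, 17): e=[17,42,-19] → .
    (2,9)@(5, 19): e=[7,22,11] → X
    (3,9)@(7, 19): e=[11,46,-17] → .
  covered (7 px):
    . . . . . . .
    . . . . . . .
    . . . . . . .
    . . . . . . .
    . . X . . . .
    . . X . . . .
    . . X . . . .
    . . X . . . .
    . . X . . . .
    . . X . . . .
    . . X . . . .
T2:
  2·area = 90
  edge (10, 16)→(5, 19): d=(-5,3) inclusive
  edge (5, 19)→(0, 4): d=(-5,-15) inclusive
  edge (0, 4)→(10, 16): d=(10,12) inclusive
    (0,3)@(1, 7): e=[72,0,18] → X  [on edge]
    (1,3)@(3, 7): e=[66,30,-6] → .
    (0,4)@(1, 9): e=[62,-10,38] → .
    (1,4)@(3, 9): e=[56,20,14] → X
    (2,4)@(5, 9): e=[50,50,-10] → .
    (1,5)@(3, 11): e=[46,10,34] → X
    (2,5)@(5, 11): e=[40,40,10] → X
    (3,5)@(7, 11): e=[34,70,-14] → .
    (1,6)@(3, 13): e=[36,0,54] → X  [on edge]
    (3,6)@(7, 13): e=[24,60,6] → X
    (4,6)@(9, 13): e=[18,90,-18] → .
    (1,7)@(3, 15): e=[26,-10,74] → .
    (2,9)@(5, 19): e=[0,0,90] → X  [on edge]
  covered (13 px):
    . . . . . . .
    . . . . . . .
    . . . . . . .
    X . . . . . .
    . X . . . . .
    . X X . . . .
    . X X X . . .
    . . X X X . .
    . . X X . . .
    . . X . . . .
    . . . . . . .
T3:
  2·area = 30
  edge (6, 17)→(0, 14): d=(-6,-3) inclusive
  edge (0, 14)→(10, 14): d=(10,0) inclusive
  edge (10, 14)→(6, 17): d=(-4,3) inclusive
    (1,7)@(3, 15): e=[3,10,17] → X
    (2,7)@(5, 15): e=[9,10,11] → X
    (3,7)@(7, 15): e=[15,10,5] → X
    (4,7)@(9, 15): e=[21,10,-1] → .
    (1,8)@(3, 17): e=[-9,30,9] → .
    (2,8)@(5, 17): e=[-3,30,3] → .
    (3,8)@(7, 17): e=[3,30,-3] → .
  covered (3 px):
    . . . . . . .
    . . . . . . .
    . . . . . . .
    . . . . . . .
    . . . . . . .
    . . . . . . .
    . . . . . . .
    . X X X . . .
    . . . . . . .
    . . . . . . .
    . . . . . . .

Result: [[0,3],[1,4],[1,5],[2,5],[1,6],[2,6],[3,6],[2,7],[3,7],[4,7],[2,8],[3,8],[2,9]]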